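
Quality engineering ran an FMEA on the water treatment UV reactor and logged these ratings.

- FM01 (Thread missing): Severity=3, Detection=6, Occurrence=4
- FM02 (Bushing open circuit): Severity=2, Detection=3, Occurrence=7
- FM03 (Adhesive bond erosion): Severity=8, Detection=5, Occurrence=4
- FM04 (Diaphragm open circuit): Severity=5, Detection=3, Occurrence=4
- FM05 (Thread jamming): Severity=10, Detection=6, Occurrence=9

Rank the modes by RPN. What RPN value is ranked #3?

RPN = Severity × Occurrence × Detection:
  FM01: 3 × 4 × 6 = 72
  FM02: 2 × 7 × 3 = 42
  FM03: 8 × 4 × 5 = 160
  FM04: 5 × 4 × 3 = 60
  FM05: 10 × 9 × 6 = 540
Sorted descending: 540, 160, 72, 60, 42.
The third-highest RPN is 72 (FM01).

72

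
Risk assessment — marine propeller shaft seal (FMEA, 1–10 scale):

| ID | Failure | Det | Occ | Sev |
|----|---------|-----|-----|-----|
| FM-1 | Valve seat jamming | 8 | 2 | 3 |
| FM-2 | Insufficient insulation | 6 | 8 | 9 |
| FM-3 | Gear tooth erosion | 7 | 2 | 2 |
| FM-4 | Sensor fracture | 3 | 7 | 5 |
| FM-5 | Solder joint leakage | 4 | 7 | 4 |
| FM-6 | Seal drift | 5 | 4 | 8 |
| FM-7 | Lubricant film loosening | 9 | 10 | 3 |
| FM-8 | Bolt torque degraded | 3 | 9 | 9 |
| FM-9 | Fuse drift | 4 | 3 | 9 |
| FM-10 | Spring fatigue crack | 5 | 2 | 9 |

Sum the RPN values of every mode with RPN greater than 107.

RPN = Severity × Occurrence × Detection:
  FM-1: 3 × 2 × 8 = 48
  FM-2: 9 × 8 × 6 = 432
  FM-3: 2 × 2 × 7 = 28
  FM-4: 5 × 7 × 3 = 105
  FM-5: 4 × 7 × 4 = 112
  FM-6: 8 × 4 × 5 = 160
  FM-7: 3 × 10 × 9 = 270
  FM-8: 9 × 9 × 3 = 243
  FM-9: 9 × 3 × 4 = 108
  FM-10: 9 × 2 × 5 = 90
RPN > 107: FM-2 (432), FM-5 (112), FM-6 (160), FM-7 (270), FM-8 (243), FM-9 (108).
Sum: 432 + 112 + 160 + 270 + 243 + 108 = 1325.

1325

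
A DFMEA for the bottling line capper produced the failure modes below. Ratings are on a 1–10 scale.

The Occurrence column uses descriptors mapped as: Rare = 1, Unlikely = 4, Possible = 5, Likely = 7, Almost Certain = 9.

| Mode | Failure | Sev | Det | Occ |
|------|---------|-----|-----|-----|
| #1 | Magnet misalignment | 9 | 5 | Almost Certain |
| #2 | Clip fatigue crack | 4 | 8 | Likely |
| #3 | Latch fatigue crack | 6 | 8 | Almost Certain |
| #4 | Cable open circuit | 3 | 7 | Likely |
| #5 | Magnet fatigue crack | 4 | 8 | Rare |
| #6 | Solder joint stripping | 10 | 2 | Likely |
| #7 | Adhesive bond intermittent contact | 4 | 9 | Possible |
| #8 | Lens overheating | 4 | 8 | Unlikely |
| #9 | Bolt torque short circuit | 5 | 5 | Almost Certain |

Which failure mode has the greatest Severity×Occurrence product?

#1

Criticality = Severity × Occurrence:
  #1: 9 × 9 = 81
  #2: 4 × 7 = 28
  #3: 6 × 9 = 54
  #4: 3 × 7 = 21
  #5: 4 × 1 = 4
  #6: 10 × 7 = 70
  #7: 4 × 5 = 20
  #8: 4 × 4 = 16
  #9: 5 × 9 = 45
Highest criticality is 81 → #1.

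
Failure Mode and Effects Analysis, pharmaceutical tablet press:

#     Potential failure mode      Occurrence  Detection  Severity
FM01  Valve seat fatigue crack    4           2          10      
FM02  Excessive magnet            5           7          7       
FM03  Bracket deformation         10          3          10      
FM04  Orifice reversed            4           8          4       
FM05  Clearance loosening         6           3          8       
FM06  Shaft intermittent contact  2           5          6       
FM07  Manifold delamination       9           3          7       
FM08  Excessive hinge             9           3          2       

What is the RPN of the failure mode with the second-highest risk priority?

RPN = Severity × Occurrence × Detection:
  FM01: 10 × 4 × 2 = 80
  FM02: 7 × 5 × 7 = 245
  FM03: 10 × 10 × 3 = 300
  FM04: 4 × 4 × 8 = 128
  FM05: 8 × 6 × 3 = 144
  FM06: 6 × 2 × 5 = 60
  FM07: 7 × 9 × 3 = 189
  FM08: 2 × 9 × 3 = 54
Sorted descending: 300, 245, 189, 144, 128, 80, 60, 54.
The second-highest RPN is 245 (FM02).

245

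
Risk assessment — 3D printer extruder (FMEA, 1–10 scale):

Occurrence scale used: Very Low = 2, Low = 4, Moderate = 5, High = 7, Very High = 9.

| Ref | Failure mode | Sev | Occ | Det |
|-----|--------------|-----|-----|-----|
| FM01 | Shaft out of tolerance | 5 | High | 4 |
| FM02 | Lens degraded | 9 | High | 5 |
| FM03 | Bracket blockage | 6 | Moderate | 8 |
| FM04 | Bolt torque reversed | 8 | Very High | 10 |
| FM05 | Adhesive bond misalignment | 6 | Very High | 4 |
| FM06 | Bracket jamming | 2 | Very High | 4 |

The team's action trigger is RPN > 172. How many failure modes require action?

RPN = Severity × Occurrence × Detection:
  FM01: 5 × 7 × 4 = 140
  FM02: 9 × 7 × 5 = 315
  FM03: 6 × 5 × 8 = 240
  FM04: 8 × 9 × 10 = 720
  FM05: 6 × 9 × 4 = 216
  FM06: 2 × 9 × 4 = 72
Modes with RPN > 172: FM02 (315), FM03 (240), FM04 (720), FM05 (216) → 4.

4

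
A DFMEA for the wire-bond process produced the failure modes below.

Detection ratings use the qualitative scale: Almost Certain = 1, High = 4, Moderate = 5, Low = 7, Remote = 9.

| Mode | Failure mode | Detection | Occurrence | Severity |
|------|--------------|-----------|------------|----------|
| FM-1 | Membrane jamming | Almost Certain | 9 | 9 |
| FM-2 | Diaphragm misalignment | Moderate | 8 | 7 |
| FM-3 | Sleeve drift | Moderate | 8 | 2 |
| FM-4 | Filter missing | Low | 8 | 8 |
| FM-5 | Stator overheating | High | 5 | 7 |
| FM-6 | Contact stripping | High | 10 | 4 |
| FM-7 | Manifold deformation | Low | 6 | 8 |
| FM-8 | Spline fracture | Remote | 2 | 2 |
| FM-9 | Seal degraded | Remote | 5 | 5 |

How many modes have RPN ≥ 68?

RPN = Severity × Occurrence × Detection:
  FM-1: 9 × 9 × 1 = 81
  FM-2: 7 × 8 × 5 = 280
  FM-3: 2 × 8 × 5 = 80
  FM-4: 8 × 8 × 7 = 448
  FM-5: 7 × 5 × 4 = 140
  FM-6: 4 × 10 × 4 = 160
  FM-7: 8 × 6 × 7 = 336
  FM-8: 2 × 2 × 9 = 36
  FM-9: 5 × 5 × 9 = 225
Modes with RPN ≥ 68: FM-1 (81), FM-2 (280), FM-3 (80), FM-4 (448), FM-5 (140), FM-6 (160), FM-7 (336), FM-9 (225) → 8.

8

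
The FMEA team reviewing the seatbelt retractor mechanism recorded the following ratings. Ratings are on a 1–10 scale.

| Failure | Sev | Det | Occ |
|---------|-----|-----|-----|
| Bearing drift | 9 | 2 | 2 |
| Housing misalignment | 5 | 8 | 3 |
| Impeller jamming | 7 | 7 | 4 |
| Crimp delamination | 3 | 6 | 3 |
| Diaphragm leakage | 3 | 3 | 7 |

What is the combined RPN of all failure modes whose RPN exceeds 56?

RPN = Severity × Occurrence × Detection:
  Bearing drift: 9 × 2 × 2 = 36
  Housing misalignment: 5 × 3 × 8 = 120
  Impeller jamming: 7 × 4 × 7 = 196
  Crimp delamination: 3 × 3 × 6 = 54
  Diaphragm leakage: 3 × 7 × 3 = 63
RPN > 56: Housing misalignment (120), Impeller jamming (196), Diaphragm leakage (63).
Sum: 120 + 196 + 63 = 379.

379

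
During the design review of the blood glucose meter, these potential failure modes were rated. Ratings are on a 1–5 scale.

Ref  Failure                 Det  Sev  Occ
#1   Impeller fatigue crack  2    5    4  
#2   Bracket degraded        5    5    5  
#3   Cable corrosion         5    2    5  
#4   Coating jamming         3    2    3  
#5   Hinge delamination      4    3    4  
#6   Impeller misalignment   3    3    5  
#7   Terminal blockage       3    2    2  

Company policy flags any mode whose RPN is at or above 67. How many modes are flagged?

1

RPN = Severity × Occurrence × Detection:
  #1: 5 × 4 × 2 = 40
  #2: 5 × 5 × 5 = 125
  #3: 2 × 5 × 5 = 50
  #4: 2 × 3 × 3 = 18
  #5: 3 × 4 × 4 = 48
  #6: 3 × 5 × 3 = 45
  #7: 2 × 2 × 3 = 12
Modes with RPN ≥ 67: #2 (125) → 1.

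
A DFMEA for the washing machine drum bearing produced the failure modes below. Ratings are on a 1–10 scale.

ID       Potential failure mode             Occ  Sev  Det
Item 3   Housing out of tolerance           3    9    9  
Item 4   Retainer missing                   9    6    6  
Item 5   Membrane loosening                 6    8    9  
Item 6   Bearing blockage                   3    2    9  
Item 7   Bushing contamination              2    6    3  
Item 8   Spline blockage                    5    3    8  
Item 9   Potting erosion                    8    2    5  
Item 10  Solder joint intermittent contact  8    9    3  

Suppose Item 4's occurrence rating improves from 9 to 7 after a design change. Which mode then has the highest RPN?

RPN = Severity × Occurrence × Detection:
  Item 3: 9 × 3 × 9 = 243
  Item 4: 6 × 9 × 6 = 324
  Item 5: 8 × 6 × 9 = 432
  Item 6: 2 × 3 × 9 = 54
  Item 7: 6 × 2 × 3 = 36
  Item 8: 3 × 5 × 8 = 120
  Item 9: 2 × 8 × 5 = 80
  Item 10: 9 × 8 × 3 = 216
After action: Item 4 → 6 × 7 × 6 = 252.
Revised RPNs: Item 5=432, Item 4=252, Item 3=243, Item 10=216, Item 8=120, Item 9=80, Item 6=54, Item 7=36.
Highest is now Item 5 (432).

Item 5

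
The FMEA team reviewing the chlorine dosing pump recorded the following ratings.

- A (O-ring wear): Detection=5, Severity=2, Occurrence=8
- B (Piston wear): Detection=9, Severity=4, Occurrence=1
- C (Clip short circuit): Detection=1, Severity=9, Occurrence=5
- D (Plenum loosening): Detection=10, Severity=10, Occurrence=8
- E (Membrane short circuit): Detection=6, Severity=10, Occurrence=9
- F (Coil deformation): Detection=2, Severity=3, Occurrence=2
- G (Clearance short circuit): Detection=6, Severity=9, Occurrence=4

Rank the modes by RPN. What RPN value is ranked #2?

540

RPN = Severity × Occurrence × Detection:
  A: 2 × 8 × 5 = 80
  B: 4 × 1 × 9 = 36
  C: 9 × 5 × 1 = 45
  D: 10 × 8 × 10 = 800
  E: 10 × 9 × 6 = 540
  F: 3 × 2 × 2 = 12
  G: 9 × 4 × 6 = 216
Sorted descending: 800, 540, 216, 80, 45, 36, 12.
The second-highest RPN is 540 (E).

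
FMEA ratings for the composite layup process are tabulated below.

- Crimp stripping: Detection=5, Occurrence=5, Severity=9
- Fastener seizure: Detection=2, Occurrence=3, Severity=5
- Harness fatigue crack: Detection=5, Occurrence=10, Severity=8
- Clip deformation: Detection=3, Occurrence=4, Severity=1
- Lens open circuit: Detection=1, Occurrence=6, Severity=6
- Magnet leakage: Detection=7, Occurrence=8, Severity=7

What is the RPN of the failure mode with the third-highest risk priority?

225

RPN = Severity × Occurrence × Detection:
  Crimp stripping: 9 × 5 × 5 = 225
  Fastener seizure: 5 × 3 × 2 = 30
  Harness fatigue crack: 8 × 10 × 5 = 400
  Clip deformation: 1 × 4 × 3 = 12
  Lens open circuit: 6 × 6 × 1 = 36
  Magnet leakage: 7 × 8 × 7 = 392
Sorted descending: 400, 392, 225, 36, 30, 12.
The third-highest RPN is 225 (Crimp stripping).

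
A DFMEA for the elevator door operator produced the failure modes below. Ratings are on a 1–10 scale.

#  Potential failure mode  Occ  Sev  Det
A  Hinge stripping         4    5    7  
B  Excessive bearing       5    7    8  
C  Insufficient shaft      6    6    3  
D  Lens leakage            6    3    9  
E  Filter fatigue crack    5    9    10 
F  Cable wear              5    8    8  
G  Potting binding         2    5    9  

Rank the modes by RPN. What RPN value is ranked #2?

RPN = Severity × Occurrence × Detection:
  A: 5 × 4 × 7 = 140
  B: 7 × 5 × 8 = 280
  C: 6 × 6 × 3 = 108
  D: 3 × 6 × 9 = 162
  E: 9 × 5 × 10 = 450
  F: 8 × 5 × 8 = 320
  G: 5 × 2 × 9 = 90
Sorted descending: 450, 320, 280, 162, 140, 108, 90.
The second-highest RPN is 320 (F).

320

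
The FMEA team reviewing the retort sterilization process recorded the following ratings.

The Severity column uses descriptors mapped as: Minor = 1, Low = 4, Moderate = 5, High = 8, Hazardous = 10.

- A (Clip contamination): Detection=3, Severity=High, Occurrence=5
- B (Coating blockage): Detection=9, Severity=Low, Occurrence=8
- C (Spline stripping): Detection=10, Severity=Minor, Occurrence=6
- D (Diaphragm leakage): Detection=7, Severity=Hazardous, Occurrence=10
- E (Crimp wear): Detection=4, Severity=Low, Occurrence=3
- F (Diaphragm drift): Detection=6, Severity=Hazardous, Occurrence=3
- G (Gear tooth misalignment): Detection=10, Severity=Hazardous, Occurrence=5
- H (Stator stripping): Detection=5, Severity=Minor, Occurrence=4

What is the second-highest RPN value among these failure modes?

RPN = Severity × Occurrence × Detection:
  A: 8 × 5 × 3 = 120
  B: 4 × 8 × 9 = 288
  C: 1 × 6 × 10 = 60
  D: 10 × 10 × 7 = 700
  E: 4 × 3 × 4 = 48
  F: 10 × 3 × 6 = 180
  G: 10 × 5 × 10 = 500
  H: 1 × 4 × 5 = 20
Sorted descending: 700, 500, 288, 180, 120, 60, 48, 20.
The second-highest RPN is 500 (G).

500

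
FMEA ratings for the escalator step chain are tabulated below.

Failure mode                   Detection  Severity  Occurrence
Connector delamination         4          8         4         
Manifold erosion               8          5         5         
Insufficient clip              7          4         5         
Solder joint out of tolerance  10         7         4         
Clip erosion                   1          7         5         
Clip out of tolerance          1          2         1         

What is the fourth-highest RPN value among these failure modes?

RPN = Severity × Occurrence × Detection:
  Connector delamination: 8 × 4 × 4 = 128
  Manifold erosion: 5 × 5 × 8 = 200
  Insufficient clip: 4 × 5 × 7 = 140
  Solder joint out of tolerance: 7 × 4 × 10 = 280
  Clip erosion: 7 × 5 × 1 = 35
  Clip out of tolerance: 2 × 1 × 1 = 2
Sorted descending: 280, 200, 140, 128, 35, 2.
The fourth-highest RPN is 128 (Connector delamination).

128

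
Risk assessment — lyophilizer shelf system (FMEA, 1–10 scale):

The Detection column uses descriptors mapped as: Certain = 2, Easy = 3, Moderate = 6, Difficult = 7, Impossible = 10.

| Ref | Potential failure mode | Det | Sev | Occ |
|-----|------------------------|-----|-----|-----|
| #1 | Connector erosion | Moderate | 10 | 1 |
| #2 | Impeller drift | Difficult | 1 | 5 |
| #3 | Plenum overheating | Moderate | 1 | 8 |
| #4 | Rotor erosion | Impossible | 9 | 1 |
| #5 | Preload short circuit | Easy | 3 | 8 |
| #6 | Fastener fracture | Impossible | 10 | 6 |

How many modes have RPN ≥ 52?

RPN = Severity × Occurrence × Detection:
  #1: 10 × 1 × 6 = 60
  #2: 1 × 5 × 7 = 35
  #3: 1 × 8 × 6 = 48
  #4: 9 × 1 × 10 = 90
  #5: 3 × 8 × 3 = 72
  #6: 10 × 6 × 10 = 600
Modes with RPN ≥ 52: #1 (60), #4 (90), #5 (72), #6 (600) → 4.

4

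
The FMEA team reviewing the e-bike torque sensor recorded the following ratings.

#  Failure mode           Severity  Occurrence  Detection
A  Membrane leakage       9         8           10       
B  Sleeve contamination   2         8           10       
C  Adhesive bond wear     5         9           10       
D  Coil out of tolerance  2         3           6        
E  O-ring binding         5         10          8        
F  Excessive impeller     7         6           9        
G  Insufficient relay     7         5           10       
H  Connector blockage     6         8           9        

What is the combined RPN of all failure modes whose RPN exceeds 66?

2890

RPN = Severity × Occurrence × Detection:
  A: 9 × 8 × 10 = 720
  B: 2 × 8 × 10 = 160
  C: 5 × 9 × 10 = 450
  D: 2 × 3 × 6 = 36
  E: 5 × 10 × 8 = 400
  F: 7 × 6 × 9 = 378
  G: 7 × 5 × 10 = 350
  H: 6 × 8 × 9 = 432
RPN > 66: A (720), B (160), C (450), E (400), F (378), G (350), H (432).
Sum: 720 + 160 + 450 + 400 + 378 + 350 + 432 = 2890.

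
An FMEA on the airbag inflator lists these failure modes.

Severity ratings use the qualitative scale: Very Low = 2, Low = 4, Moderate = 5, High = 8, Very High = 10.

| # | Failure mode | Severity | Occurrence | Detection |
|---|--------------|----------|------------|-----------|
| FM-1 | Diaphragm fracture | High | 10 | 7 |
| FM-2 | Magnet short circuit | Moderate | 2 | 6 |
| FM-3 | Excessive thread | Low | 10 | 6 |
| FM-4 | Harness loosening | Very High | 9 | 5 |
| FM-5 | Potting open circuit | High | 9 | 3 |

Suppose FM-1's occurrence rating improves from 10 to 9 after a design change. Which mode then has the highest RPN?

FM-1

RPN = Severity × Occurrence × Detection:
  FM-1: 8 × 10 × 7 = 560
  FM-2: 5 × 2 × 6 = 60
  FM-3: 4 × 10 × 6 = 240
  FM-4: 10 × 9 × 5 = 450
  FM-5: 8 × 9 × 3 = 216
After action: FM-1 → 8 × 9 × 7 = 504.
Revised RPNs: FM-1=504, FM-4=450, FM-3=240, FM-5=216, FM-2=60.
Highest is now FM-1 (504).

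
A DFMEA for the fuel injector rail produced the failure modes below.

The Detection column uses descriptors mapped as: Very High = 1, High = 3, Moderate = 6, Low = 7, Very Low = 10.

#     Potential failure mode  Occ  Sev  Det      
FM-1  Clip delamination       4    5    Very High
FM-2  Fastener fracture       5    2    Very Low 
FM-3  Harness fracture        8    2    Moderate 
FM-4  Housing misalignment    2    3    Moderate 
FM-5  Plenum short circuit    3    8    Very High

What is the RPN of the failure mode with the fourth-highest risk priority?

RPN = Severity × Occurrence × Detection:
  FM-1: 5 × 4 × 1 = 20
  FM-2: 2 × 5 × 10 = 100
  FM-3: 2 × 8 × 6 = 96
  FM-4: 3 × 2 × 6 = 36
  FM-5: 8 × 3 × 1 = 24
Sorted descending: 100, 96, 36, 24, 20.
The fourth-highest RPN is 24 (FM-5).

24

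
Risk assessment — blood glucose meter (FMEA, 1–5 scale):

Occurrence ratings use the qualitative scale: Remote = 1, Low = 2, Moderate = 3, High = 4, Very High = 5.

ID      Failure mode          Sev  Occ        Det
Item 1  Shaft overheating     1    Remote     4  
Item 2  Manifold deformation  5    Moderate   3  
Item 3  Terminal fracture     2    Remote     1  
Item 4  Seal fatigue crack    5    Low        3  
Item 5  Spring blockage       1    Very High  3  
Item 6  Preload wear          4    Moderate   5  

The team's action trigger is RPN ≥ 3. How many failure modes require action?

RPN = Severity × Occurrence × Detection:
  Item 1: 1 × 1 × 4 = 4
  Item 2: 5 × 3 × 3 = 45
  Item 3: 2 × 1 × 1 = 2
  Item 4: 5 × 2 × 3 = 30
  Item 5: 1 × 5 × 3 = 15
  Item 6: 4 × 3 × 5 = 60
Modes with RPN ≥ 3: Item 1 (4), Item 2 (45), Item 4 (30), Item 5 (15), Item 6 (60) → 5.

5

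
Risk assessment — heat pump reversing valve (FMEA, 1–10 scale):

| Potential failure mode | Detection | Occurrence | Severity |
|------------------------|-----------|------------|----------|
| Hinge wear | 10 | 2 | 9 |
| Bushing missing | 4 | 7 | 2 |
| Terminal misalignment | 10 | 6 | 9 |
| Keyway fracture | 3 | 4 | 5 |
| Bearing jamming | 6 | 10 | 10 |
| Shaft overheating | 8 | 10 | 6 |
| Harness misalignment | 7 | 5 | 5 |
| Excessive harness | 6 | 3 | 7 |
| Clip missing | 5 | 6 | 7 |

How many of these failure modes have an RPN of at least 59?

8

RPN = Severity × Occurrence × Detection:
  Hinge wear: 9 × 2 × 10 = 180
  Bushing missing: 2 × 7 × 4 = 56
  Terminal misalignment: 9 × 6 × 10 = 540
  Keyway fracture: 5 × 4 × 3 = 60
  Bearing jamming: 10 × 10 × 6 = 600
  Shaft overheating: 6 × 10 × 8 = 480
  Harness misalignment: 5 × 5 × 7 = 175
  Excessive harness: 7 × 3 × 6 = 126
  Clip missing: 7 × 6 × 5 = 210
Modes with RPN ≥ 59: Hinge wear (180), Terminal misalignment (540), Keyway fracture (60), Bearing jamming (600), Shaft overheating (480), Harness misalignment (175), Excessive harness (126), Clip missing (210) → 8.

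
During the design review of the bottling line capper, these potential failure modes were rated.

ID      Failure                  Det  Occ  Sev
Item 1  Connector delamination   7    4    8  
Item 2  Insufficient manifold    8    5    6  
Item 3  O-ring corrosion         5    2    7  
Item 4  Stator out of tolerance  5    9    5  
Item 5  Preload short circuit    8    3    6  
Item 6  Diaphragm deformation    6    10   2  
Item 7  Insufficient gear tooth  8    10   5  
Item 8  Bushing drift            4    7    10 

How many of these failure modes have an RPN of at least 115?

7

RPN = Severity × Occurrence × Detection:
  Item 1: 8 × 4 × 7 = 224
  Item 2: 6 × 5 × 8 = 240
  Item 3: 7 × 2 × 5 = 70
  Item 4: 5 × 9 × 5 = 225
  Item 5: 6 × 3 × 8 = 144
  Item 6: 2 × 10 × 6 = 120
  Item 7: 5 × 10 × 8 = 400
  Item 8: 10 × 7 × 4 = 280
Modes with RPN ≥ 115: Item 1 (224), Item 2 (240), Item 4 (225), Item 5 (144), Item 6 (120), Item 7 (400), Item 8 (280) → 7.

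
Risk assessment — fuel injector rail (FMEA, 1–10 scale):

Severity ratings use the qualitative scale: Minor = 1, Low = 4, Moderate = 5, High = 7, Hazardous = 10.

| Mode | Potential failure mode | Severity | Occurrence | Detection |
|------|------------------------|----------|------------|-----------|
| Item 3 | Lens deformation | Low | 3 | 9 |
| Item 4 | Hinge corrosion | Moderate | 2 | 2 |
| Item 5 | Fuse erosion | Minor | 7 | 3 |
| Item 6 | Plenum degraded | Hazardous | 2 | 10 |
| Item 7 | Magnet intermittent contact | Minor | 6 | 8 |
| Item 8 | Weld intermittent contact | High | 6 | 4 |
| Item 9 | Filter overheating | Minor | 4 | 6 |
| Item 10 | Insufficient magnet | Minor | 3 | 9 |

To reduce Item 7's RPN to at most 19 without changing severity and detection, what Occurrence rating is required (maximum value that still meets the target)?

Item 7: S=1, O=6, D=8 → current RPN = 48.
Fixed product = 8. Need 8 × O ≤ 19, so O ≤ 19/8 = 2.38.
Maximum integer Occurrence rating = 2 (gives RPN 16; O=3 would give 24 > 19).

2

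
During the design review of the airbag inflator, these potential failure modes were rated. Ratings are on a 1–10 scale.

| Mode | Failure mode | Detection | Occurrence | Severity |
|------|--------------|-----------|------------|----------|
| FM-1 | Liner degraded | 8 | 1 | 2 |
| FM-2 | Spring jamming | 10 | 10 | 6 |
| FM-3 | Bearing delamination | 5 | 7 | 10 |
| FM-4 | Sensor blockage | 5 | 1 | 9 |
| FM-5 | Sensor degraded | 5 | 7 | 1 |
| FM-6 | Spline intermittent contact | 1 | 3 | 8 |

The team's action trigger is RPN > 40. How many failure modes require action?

3

RPN = Severity × Occurrence × Detection:
  FM-1: 2 × 1 × 8 = 16
  FM-2: 6 × 10 × 10 = 600
  FM-3: 10 × 7 × 5 = 350
  FM-4: 9 × 1 × 5 = 45
  FM-5: 1 × 7 × 5 = 35
  FM-6: 8 × 3 × 1 = 24
Modes with RPN > 40: FM-2 (600), FM-3 (350), FM-4 (45) → 3.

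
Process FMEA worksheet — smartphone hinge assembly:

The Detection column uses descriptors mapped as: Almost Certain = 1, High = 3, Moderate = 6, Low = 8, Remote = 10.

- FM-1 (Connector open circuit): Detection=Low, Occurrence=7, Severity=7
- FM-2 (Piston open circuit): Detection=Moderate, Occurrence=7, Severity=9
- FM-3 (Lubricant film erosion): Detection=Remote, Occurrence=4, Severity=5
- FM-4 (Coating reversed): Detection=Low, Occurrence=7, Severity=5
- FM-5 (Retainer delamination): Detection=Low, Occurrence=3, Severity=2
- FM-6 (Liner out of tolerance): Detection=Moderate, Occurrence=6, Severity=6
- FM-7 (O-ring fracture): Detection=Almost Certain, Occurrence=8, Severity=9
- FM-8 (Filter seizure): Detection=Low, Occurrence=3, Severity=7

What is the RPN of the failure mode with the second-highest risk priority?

RPN = Severity × Occurrence × Detection:
  FM-1: 7 × 7 × 8 = 392
  FM-2: 9 × 7 × 6 = 378
  FM-3: 5 × 4 × 10 = 200
  FM-4: 5 × 7 × 8 = 280
  FM-5: 2 × 3 × 8 = 48
  FM-6: 6 × 6 × 6 = 216
  FM-7: 9 × 8 × 1 = 72
  FM-8: 7 × 3 × 8 = 168
Sorted descending: 392, 378, 280, 216, 200, 168, 72, 48.
The second-highest RPN is 378 (FM-2).

378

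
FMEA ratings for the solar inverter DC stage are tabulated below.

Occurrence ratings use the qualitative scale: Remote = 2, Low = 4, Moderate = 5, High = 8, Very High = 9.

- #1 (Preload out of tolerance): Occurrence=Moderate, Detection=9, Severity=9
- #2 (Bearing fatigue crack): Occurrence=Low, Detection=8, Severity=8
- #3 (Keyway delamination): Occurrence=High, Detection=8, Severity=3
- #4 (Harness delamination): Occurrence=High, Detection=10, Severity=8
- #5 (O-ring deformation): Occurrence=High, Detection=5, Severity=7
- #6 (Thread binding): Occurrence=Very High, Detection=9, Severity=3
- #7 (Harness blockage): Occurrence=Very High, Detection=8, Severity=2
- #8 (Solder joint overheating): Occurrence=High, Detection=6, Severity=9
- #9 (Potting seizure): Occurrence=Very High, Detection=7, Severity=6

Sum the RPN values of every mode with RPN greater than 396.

1477

RPN = Severity × Occurrence × Detection:
  #1: 9 × 5 × 9 = 405
  #2: 8 × 4 × 8 = 256
  #3: 3 × 8 × 8 = 192
  #4: 8 × 8 × 10 = 640
  #5: 7 × 8 × 5 = 280
  #6: 3 × 9 × 9 = 243
  #7: 2 × 9 × 8 = 144
  #8: 9 × 8 × 6 = 432
  #9: 6 × 9 × 7 = 378
RPN > 396: #1 (405), #4 (640), #8 (432).
Sum: 405 + 640 + 432 = 1477.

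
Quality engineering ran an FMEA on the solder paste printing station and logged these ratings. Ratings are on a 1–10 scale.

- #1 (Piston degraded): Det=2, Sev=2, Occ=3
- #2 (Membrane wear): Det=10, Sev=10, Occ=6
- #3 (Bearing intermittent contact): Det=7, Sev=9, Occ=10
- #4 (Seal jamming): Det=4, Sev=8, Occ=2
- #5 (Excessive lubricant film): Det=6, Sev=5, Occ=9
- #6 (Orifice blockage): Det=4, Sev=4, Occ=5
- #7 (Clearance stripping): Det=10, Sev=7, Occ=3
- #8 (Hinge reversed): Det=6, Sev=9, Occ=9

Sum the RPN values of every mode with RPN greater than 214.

RPN = Severity × Occurrence × Detection:
  #1: 2 × 3 × 2 = 12
  #2: 10 × 6 × 10 = 600
  #3: 9 × 10 × 7 = 630
  #4: 8 × 2 × 4 = 64
  #5: 5 × 9 × 6 = 270
  #6: 4 × 5 × 4 = 80
  #7: 7 × 3 × 10 = 210
  #8: 9 × 9 × 6 = 486
RPN > 214: #2 (600), #3 (630), #5 (270), #8 (486).
Sum: 600 + 630 + 270 + 486 = 1986.

1986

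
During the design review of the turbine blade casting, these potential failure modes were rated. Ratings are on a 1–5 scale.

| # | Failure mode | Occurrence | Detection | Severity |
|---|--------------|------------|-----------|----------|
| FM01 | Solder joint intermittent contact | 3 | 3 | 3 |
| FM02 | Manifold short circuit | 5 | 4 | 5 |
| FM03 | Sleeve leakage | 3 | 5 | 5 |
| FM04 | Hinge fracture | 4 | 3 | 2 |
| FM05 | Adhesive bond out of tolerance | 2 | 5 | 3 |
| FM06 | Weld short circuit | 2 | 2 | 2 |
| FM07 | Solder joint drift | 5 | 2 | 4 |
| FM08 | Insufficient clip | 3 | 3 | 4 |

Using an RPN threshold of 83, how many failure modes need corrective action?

RPN = Severity × Occurrence × Detection:
  FM01: 3 × 3 × 3 = 27
  FM02: 5 × 5 × 4 = 100
  FM03: 5 × 3 × 5 = 75
  FM04: 2 × 4 × 3 = 24
  FM05: 3 × 2 × 5 = 30
  FM06: 2 × 2 × 2 = 8
  FM07: 4 × 5 × 2 = 40
  FM08: 4 × 3 × 3 = 36
Modes with RPN ≥ 83: FM02 (100) → 1.

1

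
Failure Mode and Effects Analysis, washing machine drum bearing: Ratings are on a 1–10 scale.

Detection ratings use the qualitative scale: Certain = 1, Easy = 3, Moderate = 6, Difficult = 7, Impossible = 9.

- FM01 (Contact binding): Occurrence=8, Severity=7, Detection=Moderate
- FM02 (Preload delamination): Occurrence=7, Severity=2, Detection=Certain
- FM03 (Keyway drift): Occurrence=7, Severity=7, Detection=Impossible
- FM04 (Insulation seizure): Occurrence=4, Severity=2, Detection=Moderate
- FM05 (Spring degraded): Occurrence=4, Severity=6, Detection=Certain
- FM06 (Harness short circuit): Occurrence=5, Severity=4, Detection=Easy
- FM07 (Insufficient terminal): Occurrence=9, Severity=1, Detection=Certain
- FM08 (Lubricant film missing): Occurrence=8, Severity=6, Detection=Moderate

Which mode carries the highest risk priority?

RPN = Severity × Occurrence × Detection:
  FM01: 7 × 8 × 6 = 336
  FM02: 2 × 7 × 1 = 14
  FM03: 7 × 7 × 9 = 441
  FM04: 2 × 4 × 6 = 48
  FM05: 6 × 4 × 1 = 24
  FM06: 4 × 5 × 3 = 60
  FM07: 1 × 9 × 1 = 9
  FM08: 6 × 8 × 6 = 288
Highest RPN is 441 → FM03.

FM03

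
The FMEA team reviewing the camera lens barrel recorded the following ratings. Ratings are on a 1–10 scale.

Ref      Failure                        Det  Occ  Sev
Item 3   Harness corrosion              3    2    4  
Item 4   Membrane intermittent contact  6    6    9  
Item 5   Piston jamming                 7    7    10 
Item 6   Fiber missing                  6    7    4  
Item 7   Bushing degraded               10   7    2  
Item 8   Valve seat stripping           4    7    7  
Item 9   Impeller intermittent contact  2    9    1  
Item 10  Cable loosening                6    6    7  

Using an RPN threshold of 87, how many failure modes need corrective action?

RPN = Severity × Occurrence × Detection:
  Item 3: 4 × 2 × 3 = 24
  Item 4: 9 × 6 × 6 = 324
  Item 5: 10 × 7 × 7 = 490
  Item 6: 4 × 7 × 6 = 168
  Item 7: 2 × 7 × 10 = 140
  Item 8: 7 × 7 × 4 = 196
  Item 9: 1 × 9 × 2 = 18
  Item 10: 7 × 6 × 6 = 252
Modes with RPN ≥ 87: Item 4 (324), Item 5 (490), Item 6 (168), Item 7 (140), Item 8 (196), Item 10 (252) → 6.

6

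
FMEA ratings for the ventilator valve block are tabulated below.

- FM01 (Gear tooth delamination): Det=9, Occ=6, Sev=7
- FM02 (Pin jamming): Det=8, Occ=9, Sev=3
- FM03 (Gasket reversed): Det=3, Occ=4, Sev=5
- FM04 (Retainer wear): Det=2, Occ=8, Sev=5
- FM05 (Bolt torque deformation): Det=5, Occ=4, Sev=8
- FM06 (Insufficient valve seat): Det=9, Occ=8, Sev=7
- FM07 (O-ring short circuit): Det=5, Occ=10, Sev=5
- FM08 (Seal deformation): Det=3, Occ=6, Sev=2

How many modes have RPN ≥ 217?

RPN = Severity × Occurrence × Detection:
  FM01: 7 × 6 × 9 = 378
  FM02: 3 × 9 × 8 = 216
  FM03: 5 × 4 × 3 = 60
  FM04: 5 × 8 × 2 = 80
  FM05: 8 × 4 × 5 = 160
  FM06: 7 × 8 × 9 = 504
  FM07: 5 × 10 × 5 = 250
  FM08: 2 × 6 × 3 = 36
Modes with RPN ≥ 217: FM01 (378), FM06 (504), FM07 (250) → 3.

3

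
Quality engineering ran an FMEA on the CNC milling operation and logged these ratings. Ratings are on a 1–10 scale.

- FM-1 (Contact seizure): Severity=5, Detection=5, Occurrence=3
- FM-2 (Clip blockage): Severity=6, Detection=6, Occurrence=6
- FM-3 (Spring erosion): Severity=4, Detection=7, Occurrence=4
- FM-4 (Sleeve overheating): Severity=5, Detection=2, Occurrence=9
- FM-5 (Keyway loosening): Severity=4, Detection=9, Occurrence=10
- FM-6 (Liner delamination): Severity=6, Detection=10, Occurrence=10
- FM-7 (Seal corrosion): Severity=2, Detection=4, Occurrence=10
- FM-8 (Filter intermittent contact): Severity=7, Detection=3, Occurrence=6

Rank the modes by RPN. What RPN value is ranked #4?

126

RPN = Severity × Occurrence × Detection:
  FM-1: 5 × 3 × 5 = 75
  FM-2: 6 × 6 × 6 = 216
  FM-3: 4 × 4 × 7 = 112
  FM-4: 5 × 9 × 2 = 90
  FM-5: 4 × 10 × 9 = 360
  FM-6: 6 × 10 × 10 = 600
  FM-7: 2 × 10 × 4 = 80
  FM-8: 7 × 6 × 3 = 126
Sorted descending: 600, 360, 216, 126, 112, 90, 80, 75.
The fourth-highest RPN is 126 (FM-8).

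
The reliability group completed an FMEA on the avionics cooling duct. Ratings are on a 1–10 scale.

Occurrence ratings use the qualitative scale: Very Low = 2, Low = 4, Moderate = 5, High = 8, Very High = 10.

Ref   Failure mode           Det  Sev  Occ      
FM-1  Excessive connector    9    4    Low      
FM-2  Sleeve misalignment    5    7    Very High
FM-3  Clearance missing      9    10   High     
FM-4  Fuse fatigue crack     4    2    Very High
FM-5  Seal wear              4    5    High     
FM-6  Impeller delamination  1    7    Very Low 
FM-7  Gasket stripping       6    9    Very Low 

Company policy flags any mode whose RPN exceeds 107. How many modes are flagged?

5

RPN = Severity × Occurrence × Detection:
  FM-1: 4 × 4 × 9 = 144
  FM-2: 7 × 10 × 5 = 350
  FM-3: 10 × 8 × 9 = 720
  FM-4: 2 × 10 × 4 = 80
  FM-5: 5 × 8 × 4 = 160
  FM-6: 7 × 2 × 1 = 14
  FM-7: 9 × 2 × 6 = 108
Modes with RPN > 107: FM-1 (144), FM-2 (350), FM-3 (720), FM-5 (160), FM-7 (108) → 5.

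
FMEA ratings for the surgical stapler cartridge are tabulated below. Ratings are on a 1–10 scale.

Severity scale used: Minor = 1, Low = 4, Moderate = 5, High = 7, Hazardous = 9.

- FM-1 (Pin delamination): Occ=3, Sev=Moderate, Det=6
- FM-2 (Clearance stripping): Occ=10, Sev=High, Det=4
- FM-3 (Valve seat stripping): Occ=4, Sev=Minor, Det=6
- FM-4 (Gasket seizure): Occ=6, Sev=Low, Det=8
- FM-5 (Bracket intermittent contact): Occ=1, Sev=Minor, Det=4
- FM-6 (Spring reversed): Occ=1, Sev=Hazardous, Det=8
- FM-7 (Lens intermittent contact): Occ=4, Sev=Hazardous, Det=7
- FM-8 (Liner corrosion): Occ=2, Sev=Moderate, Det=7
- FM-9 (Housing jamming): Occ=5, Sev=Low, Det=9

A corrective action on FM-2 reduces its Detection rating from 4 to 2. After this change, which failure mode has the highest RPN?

RPN = Severity × Occurrence × Detection:
  FM-1: 5 × 3 × 6 = 90
  FM-2: 7 × 10 × 4 = 280
  FM-3: 1 × 4 × 6 = 24
  FM-4: 4 × 6 × 8 = 192
  FM-5: 1 × 1 × 4 = 4
  FM-6: 9 × 1 × 8 = 72
  FM-7: 9 × 4 × 7 = 252
  FM-8: 5 × 2 × 7 = 70
  FM-9: 4 × 5 × 9 = 180
After action: FM-2 → 7 × 10 × 2 = 140.
Revised RPNs: FM-7=252, FM-4=192, FM-9=180, FM-2=140, FM-1=90, FM-6=72, FM-8=70, FM-3=24, FM-5=4.
Highest is now FM-7 (252).

FM-7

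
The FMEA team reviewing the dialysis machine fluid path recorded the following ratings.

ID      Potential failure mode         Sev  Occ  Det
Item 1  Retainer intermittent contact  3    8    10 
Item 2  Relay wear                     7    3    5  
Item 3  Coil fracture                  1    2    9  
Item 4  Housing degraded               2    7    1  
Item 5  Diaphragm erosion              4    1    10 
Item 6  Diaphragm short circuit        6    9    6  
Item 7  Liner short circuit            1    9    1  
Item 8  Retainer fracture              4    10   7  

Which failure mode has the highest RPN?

Item 6

RPN = Severity × Occurrence × Detection:
  Item 1: 3 × 8 × 10 = 240
  Item 2: 7 × 3 × 5 = 105
  Item 3: 1 × 2 × 9 = 18
  Item 4: 2 × 7 × 1 = 14
  Item 5: 4 × 1 × 10 = 40
  Item 6: 6 × 9 × 6 = 324
  Item 7: 1 × 9 × 1 = 9
  Item 8: 4 × 10 × 7 = 280
Highest RPN is 324 → Item 6.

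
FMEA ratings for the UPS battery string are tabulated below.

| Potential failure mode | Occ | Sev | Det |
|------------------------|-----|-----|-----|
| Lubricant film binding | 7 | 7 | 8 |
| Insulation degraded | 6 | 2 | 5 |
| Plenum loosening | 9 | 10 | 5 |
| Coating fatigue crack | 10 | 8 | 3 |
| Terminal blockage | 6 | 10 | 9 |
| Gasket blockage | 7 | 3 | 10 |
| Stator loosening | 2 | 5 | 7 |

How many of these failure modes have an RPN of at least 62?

RPN = Severity × Occurrence × Detection:
  Lubricant film binding: 7 × 7 × 8 = 392
  Insulation degraded: 2 × 6 × 5 = 60
  Plenum loosening: 10 × 9 × 5 = 450
  Coating fatigue crack: 8 × 10 × 3 = 240
  Terminal blockage: 10 × 6 × 9 = 540
  Gasket blockage: 3 × 7 × 10 = 210
  Stator loosening: 5 × 2 × 7 = 70
Modes with RPN ≥ 62: Lubricant film binding (392), Plenum loosening (450), Coating fatigue crack (240), Terminal blockage (540), Gasket blockage (210), Stator loosening (70) → 6.

6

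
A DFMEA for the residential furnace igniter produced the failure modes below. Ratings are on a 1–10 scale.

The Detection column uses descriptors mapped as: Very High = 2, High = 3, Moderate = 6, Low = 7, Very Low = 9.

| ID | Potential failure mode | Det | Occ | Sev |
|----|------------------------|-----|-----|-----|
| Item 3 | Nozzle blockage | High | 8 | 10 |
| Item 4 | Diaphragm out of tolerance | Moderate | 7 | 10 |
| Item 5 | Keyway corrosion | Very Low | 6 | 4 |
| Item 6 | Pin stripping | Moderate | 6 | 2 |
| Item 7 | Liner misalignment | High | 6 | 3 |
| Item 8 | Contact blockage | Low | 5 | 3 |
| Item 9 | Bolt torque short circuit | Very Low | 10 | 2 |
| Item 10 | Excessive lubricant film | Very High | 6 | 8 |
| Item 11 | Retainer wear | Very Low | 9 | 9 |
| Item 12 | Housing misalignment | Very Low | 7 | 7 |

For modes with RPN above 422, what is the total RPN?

1170

RPN = Severity × Occurrence × Detection:
  Item 3: 10 × 8 × 3 = 240
  Item 4: 10 × 7 × 6 = 420
  Item 5: 4 × 6 × 9 = 216
  Item 6: 2 × 6 × 6 = 72
  Item 7: 3 × 6 × 3 = 54
  Item 8: 3 × 5 × 7 = 105
  Item 9: 2 × 10 × 9 = 180
  Item 10: 8 × 6 × 2 = 96
  Item 11: 9 × 9 × 9 = 729
  Item 12: 7 × 7 × 9 = 441
RPN > 422: Item 11 (729), Item 12 (441).
Sum: 729 + 441 = 1170.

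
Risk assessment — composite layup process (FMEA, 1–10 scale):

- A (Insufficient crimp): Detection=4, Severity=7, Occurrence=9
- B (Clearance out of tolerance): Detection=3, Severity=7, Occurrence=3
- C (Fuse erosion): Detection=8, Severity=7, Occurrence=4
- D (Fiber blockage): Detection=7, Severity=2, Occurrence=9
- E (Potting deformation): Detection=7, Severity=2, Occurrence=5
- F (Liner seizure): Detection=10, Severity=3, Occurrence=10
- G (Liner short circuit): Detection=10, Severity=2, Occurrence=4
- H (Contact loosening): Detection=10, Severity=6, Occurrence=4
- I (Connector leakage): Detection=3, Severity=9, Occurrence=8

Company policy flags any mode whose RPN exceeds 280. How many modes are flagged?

1

RPN = Severity × Occurrence × Detection:
  A: 7 × 9 × 4 = 252
  B: 7 × 3 × 3 = 63
  C: 7 × 4 × 8 = 224
  D: 2 × 9 × 7 = 126
  E: 2 × 5 × 7 = 70
  F: 3 × 10 × 10 = 300
  G: 2 × 4 × 10 = 80
  H: 6 × 4 × 10 = 240
  I: 9 × 8 × 3 = 216
Modes with RPN > 280: F (300) → 1.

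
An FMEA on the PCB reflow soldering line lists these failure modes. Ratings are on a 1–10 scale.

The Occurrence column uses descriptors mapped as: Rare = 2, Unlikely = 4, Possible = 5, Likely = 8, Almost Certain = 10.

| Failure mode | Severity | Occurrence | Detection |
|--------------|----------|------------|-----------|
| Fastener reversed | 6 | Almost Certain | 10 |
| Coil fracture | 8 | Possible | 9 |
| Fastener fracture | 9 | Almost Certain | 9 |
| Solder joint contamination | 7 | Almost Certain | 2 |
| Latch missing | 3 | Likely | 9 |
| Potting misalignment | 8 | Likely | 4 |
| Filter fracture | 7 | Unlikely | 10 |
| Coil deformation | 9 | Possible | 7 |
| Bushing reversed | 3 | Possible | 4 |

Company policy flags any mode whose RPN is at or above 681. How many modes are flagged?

RPN = Severity × Occurrence × Detection:
  Fastener reversed: 6 × 10 × 10 = 600
  Coil fracture: 8 × 5 × 9 = 360
  Fastener fracture: 9 × 10 × 9 = 810
  Solder joint contamination: 7 × 10 × 2 = 140
  Latch missing: 3 × 8 × 9 = 216
  Potting misalignment: 8 × 8 × 4 = 256
  Filter fracture: 7 × 4 × 10 = 280
  Coil deformation: 9 × 5 × 7 = 315
  Bushing reversed: 3 × 5 × 4 = 60
Modes with RPN ≥ 681: Fastener fracture (810) → 1.

1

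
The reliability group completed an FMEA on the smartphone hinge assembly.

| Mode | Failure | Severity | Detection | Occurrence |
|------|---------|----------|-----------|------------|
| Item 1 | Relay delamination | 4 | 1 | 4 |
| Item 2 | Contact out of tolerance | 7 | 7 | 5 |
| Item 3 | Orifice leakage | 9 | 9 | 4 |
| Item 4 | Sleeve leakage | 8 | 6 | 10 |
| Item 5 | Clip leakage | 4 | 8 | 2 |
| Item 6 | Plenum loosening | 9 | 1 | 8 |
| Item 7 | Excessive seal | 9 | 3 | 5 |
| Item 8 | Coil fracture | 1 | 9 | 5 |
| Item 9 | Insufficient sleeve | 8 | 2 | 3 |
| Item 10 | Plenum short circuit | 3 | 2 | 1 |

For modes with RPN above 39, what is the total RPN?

RPN = Severity × Occurrence × Detection:
  Item 1: 4 × 4 × 1 = 16
  Item 2: 7 × 5 × 7 = 245
  Item 3: 9 × 4 × 9 = 324
  Item 4: 8 × 10 × 6 = 480
  Item 5: 4 × 2 × 8 = 64
  Item 6: 9 × 8 × 1 = 72
  Item 7: 9 × 5 × 3 = 135
  Item 8: 1 × 5 × 9 = 45
  Item 9: 8 × 3 × 2 = 48
  Item 10: 3 × 1 × 2 = 6
RPN > 39: Item 2 (245), Item 3 (324), Item 4 (480), Item 5 (64), Item 6 (72), Item 7 (135), Item 8 (45), Item 9 (48).
Sum: 245 + 324 + 480 + 64 + 72 + 135 + 45 + 48 = 1413.

1413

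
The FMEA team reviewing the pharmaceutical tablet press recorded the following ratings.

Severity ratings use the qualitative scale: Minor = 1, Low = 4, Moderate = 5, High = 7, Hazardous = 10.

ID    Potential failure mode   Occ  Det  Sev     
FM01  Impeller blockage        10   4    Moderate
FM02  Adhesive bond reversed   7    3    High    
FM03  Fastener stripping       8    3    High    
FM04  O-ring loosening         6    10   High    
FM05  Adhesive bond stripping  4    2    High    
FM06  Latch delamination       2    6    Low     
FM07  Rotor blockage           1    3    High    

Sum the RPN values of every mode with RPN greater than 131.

935

RPN = Severity × Occurrence × Detection:
  FM01: 5 × 10 × 4 = 200
  FM02: 7 × 7 × 3 = 147
  FM03: 7 × 8 × 3 = 168
  FM04: 7 × 6 × 10 = 420
  FM05: 7 × 4 × 2 = 56
  FM06: 4 × 2 × 6 = 48
  FM07: 7 × 1 × 3 = 21
RPN > 131: FM01 (200), FM02 (147), FM03 (168), FM04 (420).
Sum: 200 + 147 + 168 + 420 = 935.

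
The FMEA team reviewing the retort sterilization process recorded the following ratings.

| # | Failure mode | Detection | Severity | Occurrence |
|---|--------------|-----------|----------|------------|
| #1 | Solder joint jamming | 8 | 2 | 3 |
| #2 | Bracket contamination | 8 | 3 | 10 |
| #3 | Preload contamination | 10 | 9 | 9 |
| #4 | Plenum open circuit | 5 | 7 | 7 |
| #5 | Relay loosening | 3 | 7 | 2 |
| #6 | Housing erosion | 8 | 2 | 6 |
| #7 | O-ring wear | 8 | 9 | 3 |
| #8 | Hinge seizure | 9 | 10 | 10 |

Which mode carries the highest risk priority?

RPN = Severity × Occurrence × Detection:
  #1: 2 × 3 × 8 = 48
  #2: 3 × 10 × 8 = 240
  #3: 9 × 9 × 10 = 810
  #4: 7 × 7 × 5 = 245
  #5: 7 × 2 × 3 = 42
  #6: 2 × 6 × 8 = 96
  #7: 9 × 3 × 8 = 216
  #8: 10 × 10 × 9 = 900
Highest RPN is 900 → #8.

#8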